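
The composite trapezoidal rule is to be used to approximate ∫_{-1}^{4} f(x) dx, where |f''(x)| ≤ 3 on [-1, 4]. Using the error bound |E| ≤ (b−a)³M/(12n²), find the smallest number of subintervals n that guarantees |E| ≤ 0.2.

13

Need 375/(12n²) ≤ 0.2.
n² ≥ 375/(12·0.2) = 156.25 ⇒ n ≥ 12.5000, so the smallest n is 13.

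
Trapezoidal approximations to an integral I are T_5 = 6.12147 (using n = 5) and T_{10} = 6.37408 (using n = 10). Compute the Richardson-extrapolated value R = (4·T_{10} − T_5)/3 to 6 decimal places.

6.458283

R = (4·T_{10} − T_5) / 3 = (4·6.37408 − 6.12147)/3 = (19.37485)/3 = 6.458283.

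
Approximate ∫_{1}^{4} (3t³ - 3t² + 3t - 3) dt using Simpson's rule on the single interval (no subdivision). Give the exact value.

141.75

S = (b−a)/6 · [f(1) + 4f(2.5) + f(4)] = 0.5·[0 + 4·32.625 + 153] = 141.75.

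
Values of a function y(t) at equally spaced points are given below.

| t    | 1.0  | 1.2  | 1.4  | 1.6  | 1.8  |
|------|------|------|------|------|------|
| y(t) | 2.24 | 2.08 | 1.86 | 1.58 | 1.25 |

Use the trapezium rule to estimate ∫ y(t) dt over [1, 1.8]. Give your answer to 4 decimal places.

h = 0.2, n = 4.
(h/2)·[y₀ + 2y₁ + 2y₂ + 2y₃ + y₄] = 0.1·(14.53) = 1.4530.

1.4530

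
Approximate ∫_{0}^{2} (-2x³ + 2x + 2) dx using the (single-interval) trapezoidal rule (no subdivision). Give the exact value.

T = (b−a)/2 · [f(0) + f(2)] = 1·[2 + (-10)] = -8.

-8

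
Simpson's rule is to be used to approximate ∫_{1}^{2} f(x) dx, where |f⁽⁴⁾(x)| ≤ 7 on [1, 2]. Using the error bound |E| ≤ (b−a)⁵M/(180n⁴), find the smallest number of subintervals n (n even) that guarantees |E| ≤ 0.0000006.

16

Need 7/(180n⁴) ≤ 0.0000006.
n⁴ ≥ 7/(180·0.0000006) = 64814.8 ⇒ n ≥ 15.9558, so the smallest even n is 16. (n must be even for Simpson's rule.)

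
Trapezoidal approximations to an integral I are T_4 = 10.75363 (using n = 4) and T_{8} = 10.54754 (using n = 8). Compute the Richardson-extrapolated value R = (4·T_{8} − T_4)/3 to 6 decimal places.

10.478843

R = (4·T_{8} − T_4) / 3 = (4·10.54754 − 10.75363)/3 = (31.43653)/3 = 10.478843.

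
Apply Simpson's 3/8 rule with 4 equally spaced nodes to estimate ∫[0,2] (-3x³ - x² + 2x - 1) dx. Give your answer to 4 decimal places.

h = (2 − 0)/3 = 0.666667.
Nodes x₀,…,x₃ = 0, 0.666667, 1.333333, 2.
f(x) = -3x³ - x² + 2x - 1: f₀=-1, f₁=-1, f₂=-7.222222, f₃=-25.
(3h/8)·[f₀ + 3f₁ + 3f₂ + f₃] = 0.25·(-50.666667) = -12.6667.

-12.6667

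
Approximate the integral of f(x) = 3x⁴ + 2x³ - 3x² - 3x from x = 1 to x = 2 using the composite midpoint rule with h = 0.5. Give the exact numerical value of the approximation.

13.60546875

h = (2 − 1)/2 = 0.5.
Midpoints m₁,…,m₂ = 1.25, 1.75.
f(m₁)=2.79296875, f(m₂)=24.41796875.
h·[f(m₁) + f(m₂)] = 0.5·(27.2109375) = 13.60546875.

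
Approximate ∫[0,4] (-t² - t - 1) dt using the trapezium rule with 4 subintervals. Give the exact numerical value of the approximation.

-34

h = (4 − 0)/4 = 1.
Nodes t₀,…,t₄ = 0, 1, 2, 3, 4.
f(t) = -t² - t - 1: f₀=-1, f₁=-3, f₂=-7, f₃=-13, f₄=-21.
(h/2)·[f₀ + 2f₁ + 2f₂ + 2f₃ + f₄] = 0.5·(-68) = -34.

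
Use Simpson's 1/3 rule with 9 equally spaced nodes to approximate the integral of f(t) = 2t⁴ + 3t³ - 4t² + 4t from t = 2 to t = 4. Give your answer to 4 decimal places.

h = (4 − 2)/8 = 0.25.
Nodes t₀,…,t₈ = 2, 2.25, 2.5, 2.75, 3, 3.25, 3.5, 3.75, 4.
f(t) = 2t⁴ + 3t³ - 4t² + 4t: f₀=48, f₁=74.1796875, f₂=110, f₃=157.5234375, f₄=219, f₅=296.8671875, f₆=393.75, f₇=512.4609375, f₈=656.
(h/3)·[f₀ + 4f₁ + 2f₂ + 4f₃ + 2f₄ + 4f₅ + 2f₆ + 4f₇ + f₈] = 0.083333·(6313.625) = 526.1354.

526.1354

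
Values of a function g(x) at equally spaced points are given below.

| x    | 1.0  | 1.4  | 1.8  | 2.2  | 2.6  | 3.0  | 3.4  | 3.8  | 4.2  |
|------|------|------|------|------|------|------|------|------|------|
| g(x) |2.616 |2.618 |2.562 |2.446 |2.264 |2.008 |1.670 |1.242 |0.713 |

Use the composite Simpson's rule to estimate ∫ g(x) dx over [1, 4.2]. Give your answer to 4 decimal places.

6.6103

h = 0.4, n = 8.
(h/3)·[y₀ + 4y₁ + 2y₂ + 4y₃ + 2y₄ + 4y₅ + 2y₆ + 4y₇ + y₈] = 0.133333·(49.577) = 6.6103.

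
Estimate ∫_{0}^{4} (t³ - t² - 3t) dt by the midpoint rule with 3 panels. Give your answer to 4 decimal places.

h = (4 − 0)/3 = 1.333333.
Midpoints m₁,…,m₃ = 0.666667, 2, 3.333333.
f(m₁)=-2.148148, f(m₂)=-2, f(m₃)=15.925926.
h·[f(m₁) + f(m₂) + f(m₃)] = 1.333333·(11.777778) = 15.7037.

15.7037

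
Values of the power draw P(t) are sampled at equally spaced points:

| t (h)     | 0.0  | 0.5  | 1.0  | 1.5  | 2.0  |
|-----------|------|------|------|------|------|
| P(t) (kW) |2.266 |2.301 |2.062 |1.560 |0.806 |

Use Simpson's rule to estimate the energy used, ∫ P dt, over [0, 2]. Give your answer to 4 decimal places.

3.7733

h = 0.5, n = 4.
(h/3)·[y₀ + 4y₁ + 2y₂ + 4y₃ + y₄] = 0.166667·(22.640) = 3.7733.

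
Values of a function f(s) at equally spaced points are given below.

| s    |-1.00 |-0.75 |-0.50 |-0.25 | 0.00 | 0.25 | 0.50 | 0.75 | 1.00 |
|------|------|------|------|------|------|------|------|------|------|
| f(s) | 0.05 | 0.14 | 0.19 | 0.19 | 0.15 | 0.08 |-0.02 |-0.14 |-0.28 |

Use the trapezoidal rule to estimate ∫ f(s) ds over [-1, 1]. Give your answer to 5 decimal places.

h = 0.25, n = 8.
(h/2)·[y₀ + 2y₁ + 2y₂ + 2y₃ + 2y₄ + 2y₅ + 2y₆ + 2y₇ + y₈] = 0.125·(0.95) = 0.11875.

0.11875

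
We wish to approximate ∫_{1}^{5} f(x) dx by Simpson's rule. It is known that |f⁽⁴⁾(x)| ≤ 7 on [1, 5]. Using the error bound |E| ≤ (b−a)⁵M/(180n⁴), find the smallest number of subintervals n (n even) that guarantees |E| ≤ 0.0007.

16

Need 7168/(180n⁴) ≤ 0.0007.
n⁴ ≥ 7168/(180·0.0007) = 56888.9 ⇒ n ≥ 15.4439, so the smallest even n is 16. (n must be even for Simpson's rule.)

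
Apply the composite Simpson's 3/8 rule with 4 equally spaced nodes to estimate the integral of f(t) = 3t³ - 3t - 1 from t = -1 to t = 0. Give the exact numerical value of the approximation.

h = (0 − (-1))/3 = 0.333333.
Nodes t₀,…,t₃ = -1, -0.666667, -0.333333, 0.
f(t) = 3t³ - 3t - 1: f₀=-1, f₁=0.111111, f₂=-0.111111, f₃=-1.
(3h/8)·[f₀ + 3f₁ + 3f₂ + f₃] = 0.125·(-2) = -0.25.

-0.25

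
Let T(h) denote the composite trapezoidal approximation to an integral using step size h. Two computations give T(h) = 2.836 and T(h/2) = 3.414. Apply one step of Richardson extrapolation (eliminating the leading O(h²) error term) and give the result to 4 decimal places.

3.6067

R = (4·T(h/2) − T(h)) / 3 = (4·3.414 − 2.836)/3 = (10.820)/3 = 3.6067.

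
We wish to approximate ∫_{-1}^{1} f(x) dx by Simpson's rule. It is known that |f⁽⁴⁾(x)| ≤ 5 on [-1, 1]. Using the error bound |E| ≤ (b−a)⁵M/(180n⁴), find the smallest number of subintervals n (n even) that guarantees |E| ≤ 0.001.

6

Need 160/(180n⁴) ≤ 0.001.
n⁴ ≥ 160/(180·0.001) = 888.889 ⇒ n ≥ 5.4602, so the smallest even n is 6. (n must be even for Simpson's rule.)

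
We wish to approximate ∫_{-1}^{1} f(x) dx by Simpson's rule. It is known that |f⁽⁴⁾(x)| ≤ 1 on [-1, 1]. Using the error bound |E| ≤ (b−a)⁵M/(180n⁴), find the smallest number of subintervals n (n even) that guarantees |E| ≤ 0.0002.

6

Need 32/(180n⁴) ≤ 0.0002.
n⁴ ≥ 32/(180·0.0002) = 888.889 ⇒ n ≥ 5.4602, so the smallest even n is 6. (n must be even for Simpson's rule.)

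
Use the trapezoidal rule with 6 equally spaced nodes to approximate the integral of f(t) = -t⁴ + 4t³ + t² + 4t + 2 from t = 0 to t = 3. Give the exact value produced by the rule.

65.59296

h = (3 − 0)/5 = 0.6.
Nodes t₀,…,t₅ = 0, 0.6, 1.2, 1.8, 2.4, 3.
f(t) = -t⁴ + 4t³ + t² + 4t + 2: f₀=2, f₁=5.4944, f₂=13.0784, f₃=25.2704, f₄=39.4784, f₅=50.
(h/2)·[f₀ + 2f₁ + 2f₂ + 2f₃ + 2f₄ + f₅] = 0.3·(218.6432) = 65.59296.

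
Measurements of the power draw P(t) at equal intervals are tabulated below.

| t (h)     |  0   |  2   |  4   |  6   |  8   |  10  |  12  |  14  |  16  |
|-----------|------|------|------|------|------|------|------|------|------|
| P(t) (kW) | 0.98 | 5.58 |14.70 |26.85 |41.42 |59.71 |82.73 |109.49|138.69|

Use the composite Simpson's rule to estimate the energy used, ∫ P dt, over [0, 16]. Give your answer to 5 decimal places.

815.92667

h = 2, n = 8.
(h/3)·[y₀ + 4y₁ + 2y₂ + 4y₃ + 2y₄ + 4y₅ + 2y₆ + 4y₇ + y₈] = 0.666667·(1223.89) = 815.92667.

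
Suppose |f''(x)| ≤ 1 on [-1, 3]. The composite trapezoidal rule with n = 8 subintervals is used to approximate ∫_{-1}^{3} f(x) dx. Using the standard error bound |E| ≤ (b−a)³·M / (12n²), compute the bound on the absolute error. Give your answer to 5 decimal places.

|E| ≤ (4)³·1 / (12·8²) = 64/768 = 0.08333.

0.08333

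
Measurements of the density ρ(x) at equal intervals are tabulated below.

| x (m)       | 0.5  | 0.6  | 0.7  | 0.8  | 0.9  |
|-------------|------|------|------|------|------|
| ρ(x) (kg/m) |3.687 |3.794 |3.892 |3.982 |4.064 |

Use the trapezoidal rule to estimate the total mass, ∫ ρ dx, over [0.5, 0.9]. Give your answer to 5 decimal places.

1.55435

h = 0.1, n = 4.
(h/2)·[y₀ + 2y₁ + 2y₂ + 2y₃ + y₄] = 0.05·(31.087) = 1.55435.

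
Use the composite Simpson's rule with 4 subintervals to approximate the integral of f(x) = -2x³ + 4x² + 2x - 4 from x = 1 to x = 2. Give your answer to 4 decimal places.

0.8333

h = (2 − 1)/4 = 0.25.
Nodes x₀,…,x₄ = 1, 1.25, 1.5, 1.75, 2.
f(x) = -2x³ + 4x² + 2x - 4: f₀=0, f₁=0.84375, f₂=1.25, f₃=1.03125, f₄=0.
(h/3)·[f₀ + 4f₁ + 2f₂ + 4f₃ + f₄] = 0.083333·(10) = 0.8333.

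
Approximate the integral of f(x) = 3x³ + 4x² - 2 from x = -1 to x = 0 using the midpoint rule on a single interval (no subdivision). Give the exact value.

M = (b−a)·f(-0.5) = 1·(-1.375) = -1.375.

-1.375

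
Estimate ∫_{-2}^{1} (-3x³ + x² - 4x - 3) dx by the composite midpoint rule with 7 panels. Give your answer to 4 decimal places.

h = (1 − (-2))/7 = 0.428571.
Midpoints m₁,…,m₇ = -1.785714, -1.357143, -0.928571, -0.5, -0.071429, 0.357143, 0.785714.
f(m₁)=24.414359, f(m₂)=11.769315, f(m₃)=3.978499, f(m₄)=-0.375, f(m₅)=-2.708090, f(m₆)=-4.437682, f(m₇)=-6.980685.
h·[f(m₁) + f(m₂) + f(m₃) + f(m₄) + f(m₅) + f(m₆) + f(m₇)] = 0.428571·(25.660714) = 10.9974.

10.9974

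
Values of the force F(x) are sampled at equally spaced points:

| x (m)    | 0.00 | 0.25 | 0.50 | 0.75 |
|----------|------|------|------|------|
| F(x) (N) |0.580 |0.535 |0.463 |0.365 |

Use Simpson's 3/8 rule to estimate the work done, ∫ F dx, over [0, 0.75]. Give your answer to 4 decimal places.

0.3693

h = 0.25, n = 3.
(3h/8)·[y₀ + 3y₁ + 3y₂ + y₃] = 0.09375·(3.939) = 0.3693.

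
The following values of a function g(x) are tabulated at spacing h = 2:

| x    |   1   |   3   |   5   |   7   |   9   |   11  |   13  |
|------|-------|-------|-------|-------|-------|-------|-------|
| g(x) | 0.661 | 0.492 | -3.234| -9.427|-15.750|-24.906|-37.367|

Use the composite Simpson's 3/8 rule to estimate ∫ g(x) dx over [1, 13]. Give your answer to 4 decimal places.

-139.3155

h = 2, n = 6.
(3h/8)·[y₀ + 3y₁ + 3y₂ + 2y₃ + 3y₄ + 3y₅ + y₆] = 0.75·(-185.754) = -139.3155.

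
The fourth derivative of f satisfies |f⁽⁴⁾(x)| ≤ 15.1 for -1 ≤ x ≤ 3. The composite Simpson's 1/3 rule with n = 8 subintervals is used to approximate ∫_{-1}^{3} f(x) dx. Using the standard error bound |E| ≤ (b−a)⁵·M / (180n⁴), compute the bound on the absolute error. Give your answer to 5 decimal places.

|E| ≤ (4)⁵·15.1 / (180·8⁴) = 15462.4/737280 = 0.02097.

0.02097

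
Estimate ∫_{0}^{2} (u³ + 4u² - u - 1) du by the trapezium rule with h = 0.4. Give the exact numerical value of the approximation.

11.04

h = (2 − 0)/5 = 0.4.
Nodes u₀,…,u₅ = 0, 0.4, 0.8, 1.2, 1.6, 2.
f(u) = u³ + 4u² - u - 1: f₀=-1, f₁=-0.696, f₂=1.272, f₃=5.288, f₄=11.736, f₅=21.
(h/2)·[f₀ + 2f₁ + 2f₂ + 2f₃ + 2f₄ + f₅] = 0.2·(55.2) = 11.04.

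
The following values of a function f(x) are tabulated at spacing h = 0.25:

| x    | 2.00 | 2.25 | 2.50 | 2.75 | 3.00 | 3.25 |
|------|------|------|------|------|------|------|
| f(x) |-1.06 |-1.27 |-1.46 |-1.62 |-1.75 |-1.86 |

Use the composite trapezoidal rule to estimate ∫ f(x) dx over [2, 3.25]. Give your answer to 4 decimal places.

h = 0.25, n = 5.
(h/2)·[y₀ + 2y₁ + 2y₂ + 2y₃ + 2y₄ + y₅] = 0.125·(-15.12) = -1.8900.

-1.8900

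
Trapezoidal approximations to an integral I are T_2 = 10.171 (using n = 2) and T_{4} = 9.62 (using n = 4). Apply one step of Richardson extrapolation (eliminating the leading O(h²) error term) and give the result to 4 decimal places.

R = (4·T_{4} − T_2) / 3 = (4·9.62 − 10.171)/3 = (28.309)/3 = 9.4363.

9.4363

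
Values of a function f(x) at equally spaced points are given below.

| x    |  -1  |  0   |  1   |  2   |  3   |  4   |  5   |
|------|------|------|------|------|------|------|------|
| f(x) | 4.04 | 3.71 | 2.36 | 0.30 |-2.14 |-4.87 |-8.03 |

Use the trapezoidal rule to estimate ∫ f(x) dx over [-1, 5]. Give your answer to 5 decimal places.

h = 1, n = 6.
(h/2)·[y₀ + 2y₁ + 2y₂ + 2y₃ + 2y₄ + 2y₅ + y₆] = 0.5·(-5.27) = -2.63500.

-2.63500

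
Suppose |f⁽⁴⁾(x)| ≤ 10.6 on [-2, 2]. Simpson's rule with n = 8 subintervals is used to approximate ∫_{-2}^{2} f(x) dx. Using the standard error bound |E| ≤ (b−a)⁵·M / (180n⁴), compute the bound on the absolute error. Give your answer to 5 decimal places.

|E| ≤ (4)⁵·10.6 / (180·8⁴) = 10854.4/737280 = 0.01472.

0.01472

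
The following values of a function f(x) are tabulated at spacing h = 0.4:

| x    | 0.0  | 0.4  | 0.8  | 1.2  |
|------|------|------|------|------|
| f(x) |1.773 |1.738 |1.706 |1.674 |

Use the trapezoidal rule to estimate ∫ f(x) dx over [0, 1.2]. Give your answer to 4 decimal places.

2.0670

h = 0.4, n = 3.
(h/2)·[y₀ + 2y₁ + 2y₂ + y₃] = 0.2·(10.335) = 2.0670.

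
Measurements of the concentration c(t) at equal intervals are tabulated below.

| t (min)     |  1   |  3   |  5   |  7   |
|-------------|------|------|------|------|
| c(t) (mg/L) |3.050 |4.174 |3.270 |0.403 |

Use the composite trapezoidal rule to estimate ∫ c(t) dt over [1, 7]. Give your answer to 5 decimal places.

18.34100

h = 2, n = 3.
(h/2)·[y₀ + 2y₁ + 2y₂ + y₃] = 1·(18.341) = 18.34100.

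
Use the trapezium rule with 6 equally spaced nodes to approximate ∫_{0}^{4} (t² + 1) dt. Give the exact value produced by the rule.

h = (4 − 0)/5 = 0.8.
Nodes t₀,…,t₅ = 0, 0.8, 1.6, 2.4, 3.2, 4.
f(t) = t² + 1: f₀=1, f₁=1.64, f₂=3.56, f₃=6.76, f₄=11.24, f₅=17.
(h/2)·[f₀ + 2f₁ + 2f₂ + 2f₃ + 2f₄ + f₅] = 0.4·(64.4) = 25.76.

25.76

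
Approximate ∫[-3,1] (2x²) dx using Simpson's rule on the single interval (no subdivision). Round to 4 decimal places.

S = (b−a)/6 · [f(-3) + 4f(-1) + f(1)] = 0.666667·[18 + 4·2 + 2] = 18.6667.

18.6667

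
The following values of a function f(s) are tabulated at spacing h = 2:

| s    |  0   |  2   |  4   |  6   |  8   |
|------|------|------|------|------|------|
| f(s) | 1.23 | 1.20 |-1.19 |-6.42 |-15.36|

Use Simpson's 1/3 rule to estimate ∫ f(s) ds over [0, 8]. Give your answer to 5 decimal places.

-24.92667

h = 2, n = 4.
(h/3)·[y₀ + 4y₁ + 2y₂ + 4y₃ + y₄] = 0.666667·(-37.39) = -24.92667.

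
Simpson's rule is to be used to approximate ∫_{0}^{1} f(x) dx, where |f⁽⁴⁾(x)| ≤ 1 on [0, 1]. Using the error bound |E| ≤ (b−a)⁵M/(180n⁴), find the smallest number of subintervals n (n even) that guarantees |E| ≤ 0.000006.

Need 1/(180n⁴) ≤ 0.000006.
n⁴ ≥ 1/(180·0.000006) = 925.926 ⇒ n ≥ 5.5163, so the smallest even n is 6. (n must be even for Simpson's rule.)

6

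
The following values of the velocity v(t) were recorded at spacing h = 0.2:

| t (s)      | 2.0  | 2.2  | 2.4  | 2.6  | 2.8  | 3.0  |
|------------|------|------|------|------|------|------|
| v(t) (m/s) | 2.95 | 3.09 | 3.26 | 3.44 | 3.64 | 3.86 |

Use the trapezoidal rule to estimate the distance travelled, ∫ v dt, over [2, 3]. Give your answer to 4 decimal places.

h = 0.2, n = 5.
(h/2)·[y₀ + 2y₁ + 2y₂ + 2y₃ + 2y₄ + y₅] = 0.1·(33.67) = 3.3670.

3.3670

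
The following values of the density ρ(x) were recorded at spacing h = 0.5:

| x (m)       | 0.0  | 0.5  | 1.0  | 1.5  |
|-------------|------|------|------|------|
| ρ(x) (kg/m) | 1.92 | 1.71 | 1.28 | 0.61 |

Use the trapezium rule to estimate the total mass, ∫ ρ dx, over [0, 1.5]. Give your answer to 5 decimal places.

2.12750

h = 0.5, n = 3.
(h/2)·[y₀ + 2y₁ + 2y₂ + y₃] = 0.25·(8.51) = 2.12750.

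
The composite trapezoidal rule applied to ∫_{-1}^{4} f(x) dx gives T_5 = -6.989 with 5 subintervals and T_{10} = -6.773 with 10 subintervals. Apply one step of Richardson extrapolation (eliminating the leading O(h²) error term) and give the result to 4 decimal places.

-6.7010

R = (4·T_{10} − T_5) / 3 = (4·(-6.773) − (-6.989))/3 = (-20.103)/3 = -6.7010.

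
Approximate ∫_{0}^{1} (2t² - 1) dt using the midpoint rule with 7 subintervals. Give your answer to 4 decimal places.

-0.3367

h = (1 − 0)/7 = 0.142857.
Midpoints m₁,…,m₇ = 0.071429, 0.214286, 0.357143, 0.5, 0.642857, 0.785714, 0.928571.
f(m₁)=-0.989796, f(m₂)=-0.908163, f(m₃)=-0.744898, f(m₄)=-0.5, f(m₅)=-0.173469, f(m₆)=0.234694, f(m₇)=0.724490.
h·[f(m₁) + f(m₂) + f(m₃) + f(m₄) + f(m₅) + f(m₆) + f(m₇)] = 0.142857·(-2.357143) = -0.3367.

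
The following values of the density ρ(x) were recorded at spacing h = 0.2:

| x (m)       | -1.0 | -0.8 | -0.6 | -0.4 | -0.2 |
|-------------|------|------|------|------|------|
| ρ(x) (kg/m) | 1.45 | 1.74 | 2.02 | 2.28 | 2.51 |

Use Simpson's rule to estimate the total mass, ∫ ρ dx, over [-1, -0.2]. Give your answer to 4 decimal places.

1.6053

h = 0.2, n = 4.
(h/3)·[y₀ + 4y₁ + 2y₂ + 4y₃ + y₄] = 0.066667·(24.08) = 1.6053.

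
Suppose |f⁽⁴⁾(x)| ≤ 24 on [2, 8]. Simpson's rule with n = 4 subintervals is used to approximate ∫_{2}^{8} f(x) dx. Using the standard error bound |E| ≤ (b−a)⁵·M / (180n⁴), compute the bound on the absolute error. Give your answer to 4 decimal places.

4.0500

|E| ≤ (6)⁵·24 / (180·4⁴) = 186624/46080 = 4.0500.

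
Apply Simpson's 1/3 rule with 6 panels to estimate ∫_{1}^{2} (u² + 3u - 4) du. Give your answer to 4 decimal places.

h = (2 − 1)/6 = 0.166667.
Nodes u₀,…,u₆ = 1, 1.166667, 1.333333, 1.5, 1.666667, 1.833333, 2.
f(u) = u² + 3u - 4: f₀=0, f₁=0.861111, f₂=1.777778, f₃=2.75, f₄=3.777778, f₅=4.861111, f₆=6.
(h/3)·[f₀ + 4f₁ + 2f₂ + 4f₃ + 2f₄ + 4f₅ + f₆] = 0.055556·(51) = 2.8333.

2.8333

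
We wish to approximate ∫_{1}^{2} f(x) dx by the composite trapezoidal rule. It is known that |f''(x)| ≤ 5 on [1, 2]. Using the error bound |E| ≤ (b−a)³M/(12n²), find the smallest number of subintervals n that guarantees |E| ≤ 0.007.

8

Need 5/(12n²) ≤ 0.007.
n² ≥ 5/(12·0.007) = 59.5238 ⇒ n ≥ 7.7152, so the smallest n is 8.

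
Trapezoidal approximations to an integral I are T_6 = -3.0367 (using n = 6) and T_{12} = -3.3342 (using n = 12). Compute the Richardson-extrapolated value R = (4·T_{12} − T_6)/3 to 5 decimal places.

-3.43337

R = (4·T_{12} − T_6) / 3 = (4·(-3.3342) − (-3.0367))/3 = (-10.3001)/3 = -3.43337.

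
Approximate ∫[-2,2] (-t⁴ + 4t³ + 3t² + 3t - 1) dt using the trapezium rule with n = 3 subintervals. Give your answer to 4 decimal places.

h = (2 − (-2))/3 = 1.333333.
Nodes t₀,…,t₃ = -2, -0.666667, 0.666667, 2.
f(t) = -t⁴ + 4t³ + 3t² + 3t - 1: f₀=-43, f₁=-3.049383, f₂=3.320988, f₃=33.
(h/2)·[f₀ + 2f₁ + 2f₂ + f₃] = 0.666667·(-9.456790) = -6.3045.

-6.3045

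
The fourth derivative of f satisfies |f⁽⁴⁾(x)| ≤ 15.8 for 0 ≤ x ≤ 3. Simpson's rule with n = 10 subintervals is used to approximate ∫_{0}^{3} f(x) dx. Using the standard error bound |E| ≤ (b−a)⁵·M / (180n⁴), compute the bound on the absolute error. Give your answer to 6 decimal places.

0.002133

|E| ≤ (3)⁵·15.8 / (180·10⁴) = 3839.4/1800000 = 0.002133.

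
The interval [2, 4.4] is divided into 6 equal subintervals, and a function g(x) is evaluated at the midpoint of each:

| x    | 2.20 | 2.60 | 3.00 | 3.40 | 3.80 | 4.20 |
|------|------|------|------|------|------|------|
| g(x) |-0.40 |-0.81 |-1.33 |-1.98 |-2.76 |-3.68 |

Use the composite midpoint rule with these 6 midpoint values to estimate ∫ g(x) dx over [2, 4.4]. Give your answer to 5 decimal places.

-4.38400

h = 0.4, n = 6.
h·[y(m₁) + y(m₂) + y(m₃) + y(m₄) + y(m₅) + y(m₆)] = 0.4·(-10.96) = -4.38400.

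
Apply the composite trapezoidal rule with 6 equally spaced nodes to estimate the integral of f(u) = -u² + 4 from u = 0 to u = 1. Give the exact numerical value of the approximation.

3.66

h = (1 − 0)/5 = 0.2.
Nodes u₀,…,u₅ = 0, 0.2, 0.4, 0.6, 0.8, 1.
f(u) = -u² + 4: f₀=4, f₁=3.96, f₂=3.84, f₃=3.64, f₄=3.36, f₅=3.
(h/2)·[f₀ + 2f₁ + 2f₂ + 2f₃ + 2f₄ + f₅] = 0.1·(36.6) = 3.66.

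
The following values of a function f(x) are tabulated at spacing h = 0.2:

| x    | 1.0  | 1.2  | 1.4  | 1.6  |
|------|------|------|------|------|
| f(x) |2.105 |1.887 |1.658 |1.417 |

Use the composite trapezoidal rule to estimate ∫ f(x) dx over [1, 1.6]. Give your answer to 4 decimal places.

h = 0.2, n = 3.
(h/2)·[y₀ + 2y₁ + 2y₂ + y₃] = 0.1·(10.612) = 1.0612.

1.0612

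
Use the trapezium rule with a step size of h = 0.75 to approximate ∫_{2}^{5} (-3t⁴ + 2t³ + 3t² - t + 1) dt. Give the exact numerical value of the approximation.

h = (5 − 2)/4 = 0.75.
Nodes t₀,…,t₄ = 2, 2.75, 3.5, 4.25, 5.
f(t) = -3t⁴ + 2t³ + 3t² - t + 1: f₀=-21, f₁=-109.04296875, f₂=-330.1875, f₃=-774.29296875, f₄=-1554.
(h/2)·[f₀ + 2f₁ + 2f₂ + 2f₃ + f₄] = 0.375·(-4002.046875) = -1500.767578125.

-1500.767578125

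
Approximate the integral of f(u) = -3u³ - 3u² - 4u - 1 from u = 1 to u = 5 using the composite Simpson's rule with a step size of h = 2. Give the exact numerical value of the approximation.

h = (5 − 1)/2 = 2.
Nodes u₀,…,u₂ = 1, 3, 5.
f(u) = -3u³ - 3u² - 4u - 1: f₀=-11, f₁=-121, f₂=-471.
(h/3)·[f₀ + 4f₁ + f₂] = 0.666667·(-966) = -644.

-644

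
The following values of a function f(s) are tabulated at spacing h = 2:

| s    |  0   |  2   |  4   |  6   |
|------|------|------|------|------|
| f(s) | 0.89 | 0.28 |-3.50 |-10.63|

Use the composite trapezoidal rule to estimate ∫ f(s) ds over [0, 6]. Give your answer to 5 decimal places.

-16.18000

h = 2, n = 3.
(h/2)·[y₀ + 2y₁ + 2y₂ + y₃] = 1·(-16.18) = -16.18000.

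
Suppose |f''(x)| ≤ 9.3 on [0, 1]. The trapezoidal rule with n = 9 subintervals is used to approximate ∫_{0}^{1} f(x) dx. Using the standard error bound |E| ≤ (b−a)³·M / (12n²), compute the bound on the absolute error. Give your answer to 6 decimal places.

|E| ≤ (1)³·9.3 / (12·9²) = 9.3/972 = 0.009568.

0.009568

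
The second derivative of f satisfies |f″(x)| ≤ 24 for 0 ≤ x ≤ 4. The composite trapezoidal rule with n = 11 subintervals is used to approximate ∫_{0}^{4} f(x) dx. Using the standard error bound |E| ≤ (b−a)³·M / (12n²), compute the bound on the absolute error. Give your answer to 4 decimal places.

|E| ≤ (4)³·24 / (12·11²) = 1536/1452 = 1.0579.

1.0579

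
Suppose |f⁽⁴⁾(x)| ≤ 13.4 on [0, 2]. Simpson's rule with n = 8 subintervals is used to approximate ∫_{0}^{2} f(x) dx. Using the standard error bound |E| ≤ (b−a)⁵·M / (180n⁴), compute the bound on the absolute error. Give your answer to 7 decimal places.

0.0005816

|E| ≤ (2)⁵·13.4 / (180·8⁴) = 428.8/737280 = 0.0005816.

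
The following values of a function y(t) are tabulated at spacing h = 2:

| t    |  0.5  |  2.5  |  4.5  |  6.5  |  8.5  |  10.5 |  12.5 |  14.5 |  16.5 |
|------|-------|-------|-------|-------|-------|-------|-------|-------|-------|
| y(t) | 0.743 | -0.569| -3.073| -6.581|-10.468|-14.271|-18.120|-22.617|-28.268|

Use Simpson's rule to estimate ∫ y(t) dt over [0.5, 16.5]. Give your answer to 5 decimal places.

-177.99933

h = 2, n = 8.
(h/3)·[y₀ + 4y₁ + 2y₂ + 4y₃ + 2y₄ + 4y₅ + 2y₆ + 4y₇ + y₈] = 0.666667·(-266.999) = -177.99933.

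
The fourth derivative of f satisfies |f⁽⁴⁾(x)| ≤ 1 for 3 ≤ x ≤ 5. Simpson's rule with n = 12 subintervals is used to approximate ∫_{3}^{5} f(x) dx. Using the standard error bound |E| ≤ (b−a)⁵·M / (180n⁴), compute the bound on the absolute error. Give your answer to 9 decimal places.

|E| ≤ (2)⁵·1 / (180·12⁴) = 32/3732480 = 0.000008573.

0.000008573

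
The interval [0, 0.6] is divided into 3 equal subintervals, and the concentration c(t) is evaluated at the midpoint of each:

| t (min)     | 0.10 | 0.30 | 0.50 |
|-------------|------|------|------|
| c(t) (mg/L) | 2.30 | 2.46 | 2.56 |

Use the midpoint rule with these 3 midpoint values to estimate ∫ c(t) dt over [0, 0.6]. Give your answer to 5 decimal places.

1.46400

h = 0.2, n = 3.
h·[y(m₁) + y(m₂) + y(m₃)] = 0.2·(7.32) = 1.46400.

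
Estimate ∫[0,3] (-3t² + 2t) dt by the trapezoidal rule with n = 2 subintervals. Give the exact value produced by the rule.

-21.375

h = (3 − 0)/2 = 1.5.
Nodes t₀,…,t₂ = 0, 1.5, 3.
f(t) = -3t² + 2t: f₀=0, f₁=-3.75, f₂=-21.
(h/2)·[f₀ + 2f₁ + f₂] = 0.75·(-28.5) = -21.375.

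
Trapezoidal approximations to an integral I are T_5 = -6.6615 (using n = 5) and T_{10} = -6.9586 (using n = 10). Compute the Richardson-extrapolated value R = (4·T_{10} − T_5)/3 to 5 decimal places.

R = (4·T_{10} − T_5) / 3 = (4·(-6.9586) − (-6.6615))/3 = (-21.1729)/3 = -7.05763.

-7.05763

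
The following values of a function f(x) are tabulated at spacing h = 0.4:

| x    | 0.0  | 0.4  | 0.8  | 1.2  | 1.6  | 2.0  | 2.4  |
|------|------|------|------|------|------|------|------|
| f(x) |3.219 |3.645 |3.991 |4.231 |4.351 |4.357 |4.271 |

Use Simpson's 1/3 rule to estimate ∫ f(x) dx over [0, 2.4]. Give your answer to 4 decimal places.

h = 0.4, n = 6.
(h/3)·[y₀ + 4y₁ + 2y₂ + 4y₃ + 2y₄ + 4y₅ + y₆] = 0.133333·(73.106) = 9.7475.

9.7475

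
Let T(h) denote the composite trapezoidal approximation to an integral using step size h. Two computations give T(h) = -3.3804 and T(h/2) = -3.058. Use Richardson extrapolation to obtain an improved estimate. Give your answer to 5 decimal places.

R = (4·T(h/2) − T(h)) / 3 = (4·(-3.058) − (-3.3804))/3 = (-8.8516)/3 = -2.95053.

-2.95053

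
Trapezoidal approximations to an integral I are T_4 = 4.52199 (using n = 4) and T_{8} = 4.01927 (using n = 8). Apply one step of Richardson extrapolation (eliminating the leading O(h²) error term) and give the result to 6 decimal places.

R = (4·T_{8} − T_4) / 3 = (4·4.01927 − 4.52199)/3 = (11.55509)/3 = 3.851697.

3.851697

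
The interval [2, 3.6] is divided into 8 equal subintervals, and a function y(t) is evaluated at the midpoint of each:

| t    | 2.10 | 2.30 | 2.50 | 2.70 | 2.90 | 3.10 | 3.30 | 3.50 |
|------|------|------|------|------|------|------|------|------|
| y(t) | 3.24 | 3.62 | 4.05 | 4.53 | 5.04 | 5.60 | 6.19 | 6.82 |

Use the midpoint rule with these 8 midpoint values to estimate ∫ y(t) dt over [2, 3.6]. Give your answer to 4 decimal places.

h = 0.2, n = 8.
h·[y(m₁) + y(m₂) + y(m₃) + y(m₄) + y(m₅) + y(m₆) + y(m₇) + y(m₈)] = 0.2·(39.09) = 7.8180.

7.8180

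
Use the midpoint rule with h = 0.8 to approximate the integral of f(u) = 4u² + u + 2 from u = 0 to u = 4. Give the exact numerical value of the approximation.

h = (4 − 0)/5 = 0.8.
Midpoints m₁,…,m₅ = 0.4, 1.2, 2, 2.8, 3.6.
f(m₁)=3.04, f(m₂)=8.96, f(m₃)=20, f(m₄)=36.16, f(m₅)=57.44.
h·[f(m₁) + f(m₂) + f(m₃) + f(m₄) + f(m₅)] = 0.8·(125.6) = 100.48.

100.48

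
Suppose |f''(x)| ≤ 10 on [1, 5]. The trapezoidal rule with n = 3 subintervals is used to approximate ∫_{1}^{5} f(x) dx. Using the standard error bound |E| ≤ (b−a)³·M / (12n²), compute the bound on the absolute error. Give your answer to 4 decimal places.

5.9259

|E| ≤ (4)³·10 / (12·3²) = 640/108 = 5.9259.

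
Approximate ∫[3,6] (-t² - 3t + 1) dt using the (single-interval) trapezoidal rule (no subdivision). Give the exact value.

-105

T = (b−a)/2 · [f(3) + f(6)] = 1.5·[(-17) + (-53)] = -105.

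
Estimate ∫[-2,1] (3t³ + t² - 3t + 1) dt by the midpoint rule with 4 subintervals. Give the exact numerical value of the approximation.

h = (1 − (-2))/4 = 0.75.
Midpoints m₁,…,m₄ = -1.625, -0.875, -0.125, 0.625.
f(m₁)=-4.357421875, f(m₂)=2.380859375, f(m₃)=1.384765625, f(m₄)=0.248046875.
h·[f(m₁) + f(m₂) + f(m₃) + f(m₄)] = 0.75·(-0.34375) = -0.2578125.

-0.2578125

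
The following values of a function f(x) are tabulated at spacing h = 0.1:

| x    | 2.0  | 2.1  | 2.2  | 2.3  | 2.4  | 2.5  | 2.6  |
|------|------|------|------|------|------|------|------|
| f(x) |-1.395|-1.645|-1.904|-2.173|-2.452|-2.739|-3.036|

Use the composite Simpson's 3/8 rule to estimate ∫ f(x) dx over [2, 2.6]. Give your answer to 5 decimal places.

h = 0.1, n = 6.
(3h/8)·[y₀ + 3y₁ + 3y₂ + 2y₃ + 3y₄ + 3y₅ + y₆] = 0.0375·(-34.997) = -1.31239.

-1.31239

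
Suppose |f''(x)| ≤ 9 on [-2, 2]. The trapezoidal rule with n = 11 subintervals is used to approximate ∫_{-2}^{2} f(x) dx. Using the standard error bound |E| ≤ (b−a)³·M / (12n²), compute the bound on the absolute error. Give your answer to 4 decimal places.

0.3967

|E| ≤ (4)³·9 / (12·11²) = 576/1452 = 0.3967.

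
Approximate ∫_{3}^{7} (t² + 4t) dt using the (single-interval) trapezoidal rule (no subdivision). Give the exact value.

196

T = (b−a)/2 · [f(3) + f(7)] = 2·[21 + 77] = 196.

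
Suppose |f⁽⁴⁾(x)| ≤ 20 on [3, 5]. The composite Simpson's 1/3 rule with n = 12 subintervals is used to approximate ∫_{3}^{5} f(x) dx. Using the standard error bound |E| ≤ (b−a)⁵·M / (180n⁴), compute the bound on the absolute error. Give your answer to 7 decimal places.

0.0001715

|E| ≤ (2)⁵·20 / (180·12⁴) = 640/3732480 = 0.0001715.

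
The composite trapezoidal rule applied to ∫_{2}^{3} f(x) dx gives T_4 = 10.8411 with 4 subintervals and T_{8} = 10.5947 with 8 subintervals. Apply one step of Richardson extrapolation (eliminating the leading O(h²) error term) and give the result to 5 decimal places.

10.51257

R = (4·T_{8} − T_4) / 3 = (4·10.5947 − 10.8411)/3 = (31.5377)/3 = 10.51257.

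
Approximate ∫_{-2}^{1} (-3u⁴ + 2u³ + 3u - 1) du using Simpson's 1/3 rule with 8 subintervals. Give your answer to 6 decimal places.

-34.823730

h = (1 − (-2))/8 = 0.375.
Nodes u₀,…,u₈ = -2, -1.625, -1.25, -0.875, -0.5, -0.125, 0.25, 0.625, 1.
f(u) = -3u⁴ + 2u³ + 3u - 1: f₀=-71, f₁=-35.375732421875, f₂=-15.98046875, f₃=-6.723388671875, f₄=-2.9375, f₅=-1.379638671875, f₆=-0.23046875, f₇=0.905517578125, f₈=1.
(h/3)·[f₀ + 4f₁ + 2f₂ + 4f₃ + 2f₄ + 4f₅ + 2f₆ + 4f₇ + f₈] = 0.125·(-278.58984375) = -34.823730.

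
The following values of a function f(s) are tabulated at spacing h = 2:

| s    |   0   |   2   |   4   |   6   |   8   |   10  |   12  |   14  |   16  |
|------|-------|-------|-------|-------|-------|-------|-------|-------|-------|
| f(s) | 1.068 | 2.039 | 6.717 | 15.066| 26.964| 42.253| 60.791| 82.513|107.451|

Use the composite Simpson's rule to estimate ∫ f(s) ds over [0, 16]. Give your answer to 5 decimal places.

h = 2, n = 8.
(h/3)·[y₀ + 4y₁ + 2y₂ + 4y₃ + 2y₄ + 4y₅ + 2y₆ + 4y₇ + y₈] = 0.666667·(864.947) = 576.63133.

576.63133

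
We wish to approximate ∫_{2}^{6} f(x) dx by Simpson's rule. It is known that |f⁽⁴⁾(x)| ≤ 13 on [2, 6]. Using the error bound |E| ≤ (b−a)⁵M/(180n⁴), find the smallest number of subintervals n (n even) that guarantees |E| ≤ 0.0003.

24

Need 13312/(180n⁴) ≤ 0.0003.
n⁴ ≥ 13312/(180·0.0003) = 246519 ⇒ n ≥ 22.2824, so the smallest even n is 24. (n must be even for Simpson's rule.)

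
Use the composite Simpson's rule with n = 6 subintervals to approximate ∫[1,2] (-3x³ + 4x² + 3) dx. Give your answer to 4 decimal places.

h = (2 − 1)/6 = 0.166667.
Nodes x₀,…,x₆ = 1, 1.166667, 1.333333, 1.5, 1.666667, 1.833333, 2.
f(x) = -3x³ + 4x² + 3: f₀=4, f₁=3.680556, f₂=3, f₃=1.875, f₄=0.222222, f₅=-2.041667, f₆=-5.
(h/3)·[f₀ + 4f₁ + 2f₂ + 4f₃ + 2f₄ + 4f₅ + f₆] = 0.055556·(19.5) = 1.0833.

1.0833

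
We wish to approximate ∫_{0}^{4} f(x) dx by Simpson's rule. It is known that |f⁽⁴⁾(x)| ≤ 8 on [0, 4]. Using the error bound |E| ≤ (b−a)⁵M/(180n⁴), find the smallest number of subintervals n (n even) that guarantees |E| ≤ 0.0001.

26

Need 8192/(180n⁴) ≤ 0.0001.
n⁴ ≥ 8192/(180·0.0001) = 455111 ⇒ n ≥ 25.9734, so the smallest even n is 26. (n must be even for Simpson's rule.)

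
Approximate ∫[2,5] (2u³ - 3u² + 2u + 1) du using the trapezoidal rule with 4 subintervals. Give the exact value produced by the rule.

216.5625

h = (5 − 2)/4 = 0.75.
Nodes u₀,…,u₄ = 2, 2.75, 3.5, 4.25, 5.
f(u) = 2u³ - 3u² + 2u + 1: f₀=9, f₁=25.40625, f₂=57, f₃=108.84375, f₄=186.
(h/2)·[f₀ + 2f₁ + 2f₂ + 2f₃ + f₄] = 0.375·(577.5) = 216.5625.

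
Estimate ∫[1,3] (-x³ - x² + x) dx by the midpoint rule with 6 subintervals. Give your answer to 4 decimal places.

h = (3 − 1)/6 = 0.333333.
Midpoints m₁,…,m₆ = 1.166667, 1.5, 1.833333, 2.166667, 2.5, 2.833333.
f(m₁)=-1.782407, f(m₂)=-4.125, f(m₃)=-7.689815, f(m₄)=-12.699074, f(m₅)=-19.375, f(m₆)=-27.939815.
h·[f(m₁) + f(m₂) + f(m₃) + f(m₄) + f(m₅) + f(m₆)] = 0.333333·(-73.611111) = -24.5370.

-24.5370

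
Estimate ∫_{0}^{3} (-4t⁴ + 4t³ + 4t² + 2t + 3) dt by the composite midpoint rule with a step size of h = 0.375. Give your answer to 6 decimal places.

-57.649109

h = (3 − 0)/8 = 0.375.
Midpoints m₁,…,m₈ = 0.1875, 0.5625, 0.9375, 1.3125, 1.6875, 2.0625, 2.4375, 2.8125.
f(m₁)=3.53704833984375, f(m₂)=5.70208740234375, f(m₃)=8.59661865234375, f(m₄)=9.68939208984375, f(m₅)=4.55072021484375, f(m₆)=-13.14752197265625, f(m₇)=-51.63189697265625, f(m₈)=-121.02740478515625.
h·[f(m₁) + f(m₂) + f(m₃) + f(m₄) + f(m₅) + f(m₆) + f(m₇) + f(m₈)] = 0.375·(-153.73095703125) = -57.649109.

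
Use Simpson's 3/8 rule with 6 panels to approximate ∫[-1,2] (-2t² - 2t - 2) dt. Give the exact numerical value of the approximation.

-15

h = (2 − (-1))/6 = 0.5.
Nodes t₀,…,t₆ = -1, -0.5, 0, 0.5, 1, 1.5, 2.
f(t) = -2t² - 2t - 2: f₀=-2, f₁=-1.5, f₂=-2, f₃=-3.5, f₄=-6, f₅=-9.5, f₆=-14.
(3h/8)·[f₀ + 3f₁ + 3f₂ + 2f₃ + 3f₄ + 3f₅ + f₆] = 0.1875·(-80) = -15.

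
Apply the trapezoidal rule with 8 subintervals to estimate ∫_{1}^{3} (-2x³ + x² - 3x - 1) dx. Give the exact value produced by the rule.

h = (3 − 1)/8 = 0.25.
Nodes x₀,…,x₈ = 1, 1.25, 1.5, 1.75, 2, 2.25, 2.5, 2.75, 3.
f(x) = -2x³ + x² - 3x - 1: f₀=-5, f₁=-7.09375, f₂=-10, f₃=-13.90625, f₄=-19, f₅=-25.46875, f₆=-33.5, f₇=-43.28125, f₈=-55.
(h/2)·[f₀ + 2f₁ + 2f₂ + 2f₃ + 2f₄ + 2f₅ + 2f₆ + 2f₇ + f₈] = 0.125·(-364.5) = -45.5625.

-45.5625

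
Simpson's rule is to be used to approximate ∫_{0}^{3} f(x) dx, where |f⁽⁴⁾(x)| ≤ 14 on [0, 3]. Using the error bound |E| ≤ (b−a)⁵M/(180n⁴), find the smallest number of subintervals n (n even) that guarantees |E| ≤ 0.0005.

14

Need 3402/(180n⁴) ≤ 0.0005.
n⁴ ≥ 3402/(180·0.0005) = 37800 ⇒ n ≥ 13.9435, so the smallest even n is 14. (n must be even for Simpson's rule.)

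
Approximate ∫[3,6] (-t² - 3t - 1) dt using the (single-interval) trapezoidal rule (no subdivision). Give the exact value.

-111

T = (b−a)/2 · [f(3) + f(6)] = 1.5·[(-19) + (-55)] = -111.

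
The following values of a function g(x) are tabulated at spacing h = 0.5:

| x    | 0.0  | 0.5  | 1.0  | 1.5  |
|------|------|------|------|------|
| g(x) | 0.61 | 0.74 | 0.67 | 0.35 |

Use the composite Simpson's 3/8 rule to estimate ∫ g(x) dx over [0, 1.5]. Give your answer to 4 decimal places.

0.9731

h = 0.5, n = 3.
(3h/8)·[y₀ + 3y₁ + 3y₂ + y₃] = 0.1875·(5.19) = 0.9731.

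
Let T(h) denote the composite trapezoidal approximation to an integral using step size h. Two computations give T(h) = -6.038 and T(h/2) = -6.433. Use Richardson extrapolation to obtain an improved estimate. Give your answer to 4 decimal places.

R = (4·T(h/2) − T(h)) / 3 = (4·(-6.433) − (-6.038))/3 = (-19.694)/3 = -6.5647.

-6.5647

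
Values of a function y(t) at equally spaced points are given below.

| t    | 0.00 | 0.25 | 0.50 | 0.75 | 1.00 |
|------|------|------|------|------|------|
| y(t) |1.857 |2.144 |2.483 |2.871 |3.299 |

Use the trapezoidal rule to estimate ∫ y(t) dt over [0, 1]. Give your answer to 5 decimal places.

h = 0.25, n = 4.
(h/2)·[y₀ + 2y₁ + 2y₂ + 2y₃ + y₄] = 0.125·(20.152) = 2.51900.

2.51900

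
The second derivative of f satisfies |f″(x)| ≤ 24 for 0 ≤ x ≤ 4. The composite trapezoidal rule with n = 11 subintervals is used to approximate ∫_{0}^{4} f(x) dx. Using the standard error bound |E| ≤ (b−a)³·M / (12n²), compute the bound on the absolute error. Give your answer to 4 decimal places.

|E| ≤ (4)³·24 / (12·11²) = 1536/1452 = 1.0579.

1.0579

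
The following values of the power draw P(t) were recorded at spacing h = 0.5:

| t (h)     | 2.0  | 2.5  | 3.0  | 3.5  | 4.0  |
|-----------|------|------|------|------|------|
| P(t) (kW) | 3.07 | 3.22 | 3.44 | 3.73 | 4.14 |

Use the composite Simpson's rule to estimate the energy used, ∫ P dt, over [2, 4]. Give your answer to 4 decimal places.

h = 0.5, n = 4.
(h/3)·[y₀ + 4y₁ + 2y₂ + 4y₃ + y₄] = 0.166667·(41.89) = 6.9817.

6.9817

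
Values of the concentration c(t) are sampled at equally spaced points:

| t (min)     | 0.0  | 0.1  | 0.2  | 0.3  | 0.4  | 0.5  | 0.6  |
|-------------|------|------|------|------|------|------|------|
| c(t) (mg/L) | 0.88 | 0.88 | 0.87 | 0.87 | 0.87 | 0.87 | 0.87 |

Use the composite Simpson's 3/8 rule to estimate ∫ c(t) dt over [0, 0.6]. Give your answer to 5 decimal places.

0.52350

h = 0.1, n = 6.
(3h/8)·[y₀ + 3y₁ + 3y₂ + 2y₃ + 3y₄ + 3y₅ + y₆] = 0.0375·(13.96) = 0.52350.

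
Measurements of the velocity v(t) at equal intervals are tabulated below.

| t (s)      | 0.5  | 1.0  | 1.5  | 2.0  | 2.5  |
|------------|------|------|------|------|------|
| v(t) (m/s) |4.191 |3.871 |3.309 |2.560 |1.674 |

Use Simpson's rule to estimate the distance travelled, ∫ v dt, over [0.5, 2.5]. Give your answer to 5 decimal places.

h = 0.5, n = 4.
(h/3)·[y₀ + 4y₁ + 2y₂ + 4y₃ + y₄] = 0.166667·(38.207) = 6.36783.

6.36783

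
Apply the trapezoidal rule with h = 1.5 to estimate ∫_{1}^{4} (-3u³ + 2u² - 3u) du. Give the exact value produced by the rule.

-194.8125

h = (4 − 1)/2 = 1.5.
Nodes u₀,…,u₂ = 1, 2.5, 4.
f(u) = -3u³ + 2u² - 3u: f₀=-4, f₁=-41.875, f₂=-172.
(h/2)·[f₀ + 2f₁ + f₂] = 0.75·(-259.75) = -194.8125.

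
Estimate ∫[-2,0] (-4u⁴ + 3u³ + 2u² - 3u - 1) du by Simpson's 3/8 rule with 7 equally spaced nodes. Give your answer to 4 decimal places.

-28.2963

h = (0 − (-2))/6 = 0.333333.
Nodes u₀,…,u₆ = -2, -1.666667, -1.333333, -1, -0.666667, -0.333333, 0.
f(u) = -4u⁴ + 3u³ + 2u² - 3u - 1: f₀=-75, f₁=-35.197531, f₂=-13.197531, f₃=-3, f₄=0.209877, f₅=0.061728, f₆=-1.
(3h/8)·[f₀ + 3f₁ + 3f₂ + 2f₃ + 3f₄ + 3f₅ + f₆] = 0.125·(-226.370370) = -28.2963.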